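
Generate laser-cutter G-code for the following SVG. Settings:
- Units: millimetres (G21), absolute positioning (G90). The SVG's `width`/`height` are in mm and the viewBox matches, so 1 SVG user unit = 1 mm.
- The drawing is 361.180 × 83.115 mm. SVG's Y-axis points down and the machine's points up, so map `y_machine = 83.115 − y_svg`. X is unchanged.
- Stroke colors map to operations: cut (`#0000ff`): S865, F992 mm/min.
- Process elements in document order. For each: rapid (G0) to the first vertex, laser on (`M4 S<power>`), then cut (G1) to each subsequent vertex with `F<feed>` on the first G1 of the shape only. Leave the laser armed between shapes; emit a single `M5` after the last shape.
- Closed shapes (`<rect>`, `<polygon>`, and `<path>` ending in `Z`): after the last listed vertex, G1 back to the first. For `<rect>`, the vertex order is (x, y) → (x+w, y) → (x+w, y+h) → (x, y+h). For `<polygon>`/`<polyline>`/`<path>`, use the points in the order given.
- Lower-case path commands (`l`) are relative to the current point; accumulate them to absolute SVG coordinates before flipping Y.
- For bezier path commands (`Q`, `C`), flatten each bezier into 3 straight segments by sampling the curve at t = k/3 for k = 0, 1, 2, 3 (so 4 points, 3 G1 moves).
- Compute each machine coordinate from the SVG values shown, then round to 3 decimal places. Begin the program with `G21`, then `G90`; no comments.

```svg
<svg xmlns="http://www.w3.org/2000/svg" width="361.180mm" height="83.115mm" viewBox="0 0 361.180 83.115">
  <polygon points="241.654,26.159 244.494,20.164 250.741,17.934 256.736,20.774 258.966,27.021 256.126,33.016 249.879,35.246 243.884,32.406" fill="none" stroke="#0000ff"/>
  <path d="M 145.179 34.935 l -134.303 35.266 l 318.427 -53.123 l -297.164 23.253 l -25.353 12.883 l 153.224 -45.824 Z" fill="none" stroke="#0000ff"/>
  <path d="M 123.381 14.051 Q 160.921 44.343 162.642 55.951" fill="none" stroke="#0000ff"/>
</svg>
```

G21
G90
G0 X241.654 Y56.956
M4 S865
G1 X244.494 Y62.951 F992
G1 X250.741 Y65.181
G1 X256.736 Y62.341
G1 X258.966 Y56.094
G1 X256.126 Y50.099
G1 X249.879 Y47.869
G1 X243.884 Y50.709
G1 X241.654 Y56.956
G0 X145.179 Y48.180
M4 S865
G1 X10.876 Y12.914 F992
G1 X329.303 Y66.037
G1 X32.139 Y42.784
G1 X6.786 Y29.901
G1 X160.010 Y75.725
G1 X145.179 Y48.180
G0 X123.381 Y69.064
M4 S865
G1 X144.428 Y50.945 F992
G1 X157.515 Y36.979
G1 X162.642 Y27.164
M5

viewBox `0 0 361.180 83.115` with mm width/height → 1 unit = 1 mm. Flip: y_m = 83.115 − y_svg.

**Shape 1** — `<polygon>` regular polygon, stroke `#0000ff` → cut (S865, F992). Machine vertices: (241.654,56.956) → (244.494,62.951) → (250.741,65.181) → (256.736,62.341) → (258.966,56.094) → (256.126,50.099) → (249.879,47.869) → (243.884,50.709) → (241.654,56.956). Closed: final G1 returns to the first vertex.

**Shape 2** — `<path>` closed polygon, stroke `#0000ff` → cut (S865, F992). Machine vertices: (145.179,48.180) → (10.876,12.914) → (329.303,66.037) → (32.139,42.784) → (6.786,29.901) → (160.010,75.725) → (145.179,48.180). Closed: final G1 returns to the first vertex.

**Shape 3** — `<path>` quadratic bezier, stroke `#0000ff` → cut (S865, F992). Control points (SVG): P0=(123.381,14.051), P1=(160.921,44.343), P2=(162.642,55.951); sampled at t=k/3. Machine vertices: (123.381,69.064) → (144.428,50.945) → (157.515,36.979) → (162.642,27.164). Open path.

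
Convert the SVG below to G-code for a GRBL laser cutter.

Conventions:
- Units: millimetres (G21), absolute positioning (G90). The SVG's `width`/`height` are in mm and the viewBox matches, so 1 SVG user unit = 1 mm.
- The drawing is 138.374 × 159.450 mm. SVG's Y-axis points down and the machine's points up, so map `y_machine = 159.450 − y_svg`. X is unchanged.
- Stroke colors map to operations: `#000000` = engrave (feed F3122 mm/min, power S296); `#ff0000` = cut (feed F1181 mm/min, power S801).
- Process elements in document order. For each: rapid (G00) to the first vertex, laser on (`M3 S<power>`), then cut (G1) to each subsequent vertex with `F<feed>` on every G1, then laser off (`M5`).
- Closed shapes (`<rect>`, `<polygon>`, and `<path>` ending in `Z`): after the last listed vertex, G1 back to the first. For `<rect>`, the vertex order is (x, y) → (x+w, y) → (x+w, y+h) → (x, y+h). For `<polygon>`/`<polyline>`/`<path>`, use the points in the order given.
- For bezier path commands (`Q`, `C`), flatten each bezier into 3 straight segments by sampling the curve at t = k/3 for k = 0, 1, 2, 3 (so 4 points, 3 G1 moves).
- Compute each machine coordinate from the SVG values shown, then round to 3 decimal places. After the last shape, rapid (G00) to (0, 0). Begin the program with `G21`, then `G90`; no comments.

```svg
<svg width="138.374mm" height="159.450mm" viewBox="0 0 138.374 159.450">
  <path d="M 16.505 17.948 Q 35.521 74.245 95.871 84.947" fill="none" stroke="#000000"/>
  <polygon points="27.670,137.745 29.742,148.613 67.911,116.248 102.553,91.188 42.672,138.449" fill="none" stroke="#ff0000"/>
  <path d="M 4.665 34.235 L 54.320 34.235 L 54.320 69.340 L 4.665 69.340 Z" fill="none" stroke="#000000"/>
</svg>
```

Since the viewBox matches the mm dimensions, user units are millimetres directly. The only transform is the Y-flip y_m = 159.450 − y_svg.

Shape 1 is a quadratic bezier drawn with `<path>`. Its stroke #000000 means engrave at S296, F3122. After flipping Y the toolpath is (16.505,141.502) → (33.775,109.037) → (60.230,86.704) → (95.871,74.503).

Shape 2 is a closed polygon drawn with `<polygon>`. Its stroke #ff0000 means cut at S801, F1181. After flipping Y the toolpath is (27.670,21.705) → (29.742,10.837) → (67.911,43.202) → (102.553,68.262) → (42.672,21.001) → (27.670,21.705), returning to the start.

Shape 3 is a rectangle drawn with `<path>`. Its stroke #000000 means engrave at S296, F3122. After flipping Y the toolpath is (4.665,125.215) → (54.320,125.215) → (54.320,90.110) → (4.665,90.110) → (4.665,125.215), returning to the start.

G21
G90
G00 X16.505 Y141.502
M3 S296
G1 X33.775 Y109.037 F3122
G1 X60.230 Y86.704 F3122
G1 X95.871 Y74.503 F3122
M5
G00 X27.670 Y21.705
M3 S801
G1 X29.742 Y10.837 F1181
G1 X67.911 Y43.202 F1181
G1 X102.553 Y68.262 F1181
G1 X42.672 Y21.001 F1181
G1 X27.670 Y21.705 F1181
M5
G00 X4.665 Y125.215
M3 S296
G1 X54.320 Y125.215 F3122
G1 X54.320 Y90.110 F3122
G1 X4.665 Y90.110 F3122
G1 X4.665 Y125.215 F3122
M5
G00 X0.000 Y0.000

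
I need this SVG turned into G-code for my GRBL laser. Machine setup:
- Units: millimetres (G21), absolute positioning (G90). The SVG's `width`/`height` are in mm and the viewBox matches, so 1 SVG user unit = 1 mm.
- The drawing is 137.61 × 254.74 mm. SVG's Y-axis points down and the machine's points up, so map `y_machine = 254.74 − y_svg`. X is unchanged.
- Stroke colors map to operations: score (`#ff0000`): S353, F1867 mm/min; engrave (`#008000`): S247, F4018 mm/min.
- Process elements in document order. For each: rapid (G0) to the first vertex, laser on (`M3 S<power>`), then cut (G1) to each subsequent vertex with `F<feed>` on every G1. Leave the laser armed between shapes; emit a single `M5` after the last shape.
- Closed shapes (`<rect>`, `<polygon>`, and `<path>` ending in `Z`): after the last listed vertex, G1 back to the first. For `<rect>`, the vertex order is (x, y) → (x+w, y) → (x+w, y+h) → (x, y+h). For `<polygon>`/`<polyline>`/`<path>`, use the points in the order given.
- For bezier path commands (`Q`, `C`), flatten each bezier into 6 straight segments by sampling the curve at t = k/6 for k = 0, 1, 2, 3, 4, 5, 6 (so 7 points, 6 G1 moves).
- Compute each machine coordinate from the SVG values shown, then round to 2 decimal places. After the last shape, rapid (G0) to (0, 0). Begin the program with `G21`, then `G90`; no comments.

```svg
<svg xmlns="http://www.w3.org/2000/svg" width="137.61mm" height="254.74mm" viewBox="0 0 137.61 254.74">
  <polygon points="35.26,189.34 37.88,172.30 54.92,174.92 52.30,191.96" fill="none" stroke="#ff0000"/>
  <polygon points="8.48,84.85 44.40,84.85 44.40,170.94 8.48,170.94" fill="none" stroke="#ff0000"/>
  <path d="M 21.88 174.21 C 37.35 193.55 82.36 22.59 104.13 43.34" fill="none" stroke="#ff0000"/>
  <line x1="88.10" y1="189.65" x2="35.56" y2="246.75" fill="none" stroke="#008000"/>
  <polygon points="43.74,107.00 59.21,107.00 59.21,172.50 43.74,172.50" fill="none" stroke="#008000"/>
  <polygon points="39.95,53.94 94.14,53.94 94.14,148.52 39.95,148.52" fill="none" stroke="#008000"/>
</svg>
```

1 u = 1 mm; y_m = 254.74 − y.

[1] `<polygon>` regular polygon, #ff0000→score S353 F1867: (35.26,65.40) → (37.88,82.44) → (54.92,79.82) → (52.30,62.78) → (35.26,65.40) (closed)

[2] `<polygon>` rectangle, #ff0000→score S353 F1867: (8.48,169.89) → (44.40,169.89) → (44.40,83.80) → (8.48,83.80) → (8.48,169.89) (closed)

[3] `<path>` cubic bezier, #ff0000→score S353 F1867: (21.88,80.53) → (31.83,84.95) → (45.24,110.47) → (60.64,146.49) → (76.57,182.40) → (91.55,207.57) → (104.13,211.40)

[4] `<line>` line segment, #008000→engrave S247 F4018: (88.10,65.09) → (35.56,7.99)

[5] `<polygon>` rectangle, #008000→engrave S247 F4018: (43.74,147.74) → (59.21,147.74) → (59.21,82.24) → (43.74,82.24) → (43.74,147.74) (closed)

[6] `<polygon>` rectangle, #008000→engrave S247 F4018: (39.95,200.80) → (94.14,200.80) → (94.14,106.22) → (39.95,106.22) → (39.95,200.80) (closed)

G21
G90
G0 X35.26 Y65.40
M3 S353
G1 X37.88 Y82.44 F1867
G1 X54.92 Y79.82 F1867
G1 X52.30 Y62.78 F1867
G1 X35.26 Y65.40 F1867
G0 X8.48 Y169.89
M3 S353
G1 X44.40 Y169.89 F1867
G1 X44.40 Y83.80 F1867
G1 X8.48 Y83.80 F1867
G1 X8.48 Y169.89 F1867
G0 X21.88 Y80.53
M3 S353
G1 X31.83 Y84.95 F1867
G1 X45.24 Y110.47 F1867
G1 X60.64 Y146.49 F1867
G1 X76.57 Y182.40 F1867
G1 X91.55 Y207.57 F1867
G1 X104.13 Y211.40 F1867
G0 X88.10 Y65.09
M3 S247
G1 X35.56 Y7.99 F4018
G0 X43.74 Y147.74
M3 S247
G1 X59.21 Y147.74 F4018
G1 X59.21 Y82.24 F4018
G1 X43.74 Y82.24 F4018
G1 X43.74 Y147.74 F4018
G0 X39.95 Y200.80
M3 S247
G1 X94.14 Y200.80 F4018
G1 X94.14 Y106.22 F4018
G1 X39.95 Y106.22 F4018
G1 X39.95 Y200.80 F4018
M5
G0 X0.00 Y0.00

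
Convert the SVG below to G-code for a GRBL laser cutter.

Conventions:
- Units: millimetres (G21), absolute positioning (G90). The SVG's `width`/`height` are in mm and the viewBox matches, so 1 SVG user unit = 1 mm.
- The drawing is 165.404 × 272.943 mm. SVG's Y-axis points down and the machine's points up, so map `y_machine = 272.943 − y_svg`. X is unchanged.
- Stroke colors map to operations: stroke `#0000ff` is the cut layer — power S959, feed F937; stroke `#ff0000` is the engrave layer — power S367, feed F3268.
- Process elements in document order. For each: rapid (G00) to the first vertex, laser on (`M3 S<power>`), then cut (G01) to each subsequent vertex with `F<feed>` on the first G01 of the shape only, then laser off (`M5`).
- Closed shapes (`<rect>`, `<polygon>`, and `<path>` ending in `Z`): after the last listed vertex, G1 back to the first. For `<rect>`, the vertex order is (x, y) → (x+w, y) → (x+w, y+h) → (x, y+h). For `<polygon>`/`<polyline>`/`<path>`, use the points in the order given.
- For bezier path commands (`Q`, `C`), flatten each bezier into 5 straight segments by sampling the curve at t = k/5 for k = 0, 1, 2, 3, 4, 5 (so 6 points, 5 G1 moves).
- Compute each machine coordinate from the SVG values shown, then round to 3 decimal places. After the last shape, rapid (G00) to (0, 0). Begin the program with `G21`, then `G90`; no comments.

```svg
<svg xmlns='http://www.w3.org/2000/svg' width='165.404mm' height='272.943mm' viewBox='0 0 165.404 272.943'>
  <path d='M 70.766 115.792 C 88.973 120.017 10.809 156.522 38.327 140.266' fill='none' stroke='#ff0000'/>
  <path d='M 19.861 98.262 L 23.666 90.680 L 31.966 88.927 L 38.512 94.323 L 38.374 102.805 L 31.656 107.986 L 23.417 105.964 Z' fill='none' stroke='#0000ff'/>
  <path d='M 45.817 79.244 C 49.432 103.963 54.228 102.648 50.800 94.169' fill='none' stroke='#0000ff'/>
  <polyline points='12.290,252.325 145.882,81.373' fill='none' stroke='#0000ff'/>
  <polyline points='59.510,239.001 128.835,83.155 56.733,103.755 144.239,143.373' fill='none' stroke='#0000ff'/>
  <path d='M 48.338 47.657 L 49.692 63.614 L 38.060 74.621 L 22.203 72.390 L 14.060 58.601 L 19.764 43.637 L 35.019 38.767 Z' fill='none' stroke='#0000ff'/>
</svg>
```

1 u = 1 mm; y_m = 272.943 − y.

[1] `<path>` cubic bezier, #ff0000→engrave S367 F3268: (70.766,157.151) → (71.742,151.423) → (59.288,142.029) → (43.101,133.052) → (32.882,128.574) → (38.327,132.677)

[2] `<path>` regular polygon, #0000ff→cut S959 F937: (19.861,174.681) → (23.666,182.263) → (31.966,184.016) → (38.512,178.620) → (38.374,170.138) → (31.656,164.957) → (23.417,166.979) → (19.861,174.681) (closed)

[3] `<path>` cubic bezier, #0000ff→cut S959 F937: (45.817,193.699) → (48.052,181.841) → (50.120,175.325) → (51.568,173.246) → (51.945,174.697) → (50.800,178.774)

[4] `<polyline>` line segment, #0000ff→cut S959 F937: (12.290,20.618) → (145.882,191.570)

[5] `<polyline>` open polyline, #0000ff→cut S959 F937: (59.510,33.942) → (128.835,189.788) → (56.733,169.188) → (144.239,129.570)

[6] `<path>` regular polygon, #0000ff→cut S959 F937: (48.338,225.286) → (49.692,209.329) → (38.060,198.322) → (22.203,200.553) → (14.060,214.342) → (19.764,229.306) → (35.019,234.176) → (48.338,225.286) (closed)

G21
G90
G00 X70.766 Y157.151
M3 S367
G01 X71.742 Y151.423 F3268
G01 X59.288 Y142.029
G01 X43.101 Y133.052
G01 X32.882 Y128.574
G01 X38.327 Y132.677
M5
G00 X19.861 Y174.681
M3 S959
G01 X23.666 Y182.263 F937
G01 X31.966 Y184.016
G01 X38.512 Y178.620
G01 X38.374 Y170.138
G01 X31.656 Y164.957
G01 X23.417 Y166.979
G01 X19.861 Y174.681
M5
G00 X45.817 Y193.699
M3 S959
G01 X48.052 Y181.841 F937
G01 X50.120 Y175.325
G01 X51.568 Y173.246
G01 X51.945 Y174.697
G01 X50.800 Y178.774
M5
G00 X12.290 Y20.618
M3 S959
G01 X145.882 Y191.570 F937
M5
G00 X59.510 Y33.942
M3 S959
G01 X128.835 Y189.788 F937
G01 X56.733 Y169.188
G01 X144.239 Y129.570
M5
G00 X48.338 Y225.286
M3 S959
G01 X49.692 Y209.329 F937
G01 X38.060 Y198.322
G01 X22.203 Y200.553
G01 X14.060 Y214.342
G01 X19.764 Y229.306
G01 X35.019 Y234.176
G01 X48.338 Y225.286
M5
G00 X0.000 Y0.000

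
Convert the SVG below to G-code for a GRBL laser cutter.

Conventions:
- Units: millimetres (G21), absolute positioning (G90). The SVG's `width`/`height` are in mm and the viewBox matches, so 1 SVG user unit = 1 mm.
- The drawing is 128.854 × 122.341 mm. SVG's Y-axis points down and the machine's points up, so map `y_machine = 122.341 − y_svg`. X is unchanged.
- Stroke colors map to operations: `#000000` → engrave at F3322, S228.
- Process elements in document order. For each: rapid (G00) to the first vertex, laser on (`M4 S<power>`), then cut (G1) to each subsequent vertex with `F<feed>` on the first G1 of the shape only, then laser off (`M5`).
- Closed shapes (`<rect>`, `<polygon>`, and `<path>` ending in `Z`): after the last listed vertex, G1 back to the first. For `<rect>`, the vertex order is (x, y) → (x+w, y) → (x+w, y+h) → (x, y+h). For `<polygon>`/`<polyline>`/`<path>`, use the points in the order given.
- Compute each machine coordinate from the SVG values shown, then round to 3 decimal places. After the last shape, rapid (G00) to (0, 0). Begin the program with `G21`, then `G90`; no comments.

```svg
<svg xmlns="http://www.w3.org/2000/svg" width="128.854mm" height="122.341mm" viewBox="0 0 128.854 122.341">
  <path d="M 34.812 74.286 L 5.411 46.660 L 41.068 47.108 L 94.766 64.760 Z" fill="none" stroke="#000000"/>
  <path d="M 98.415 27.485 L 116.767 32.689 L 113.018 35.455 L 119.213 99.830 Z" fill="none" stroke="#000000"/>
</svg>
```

G21
G90
G00 X34.812 Y48.055
M4 S228
G1 X5.411 Y75.681 F3322
G1 X41.068 Y75.233
G1 X94.766 Y57.581
G1 X34.812 Y48.055
M5
G00 X98.415 Y94.856
M4 S228
G1 X116.767 Y89.652 F3322
G1 X113.018 Y86.886
G1 X119.213 Y22.511
G1 X98.415 Y94.856
M5
G00 X0.000 Y0.000

Since the viewBox matches the mm dimensions, user units are millimetres directly. The only transform is the Y-flip y_m = 122.341 − y_svg.

Shape 1 is a closed polygon drawn with `<path>`. Its stroke #000000 means engrave at S228, F3322. After flipping Y the toolpath is (34.812,48.055) → (5.411,75.681) → (41.068,75.233) → (94.766,57.581) → (34.812,48.055), returning to the start.

Shape 2 is a closed polygon drawn with `<path>`. Its stroke #000000 means engrave at S228, F3322. After flipping Y the toolpath is (98.415,94.856) → (116.767,89.652) → (113.018,86.886) → (119.213,22.511) → (98.415,94.856), returning to the start.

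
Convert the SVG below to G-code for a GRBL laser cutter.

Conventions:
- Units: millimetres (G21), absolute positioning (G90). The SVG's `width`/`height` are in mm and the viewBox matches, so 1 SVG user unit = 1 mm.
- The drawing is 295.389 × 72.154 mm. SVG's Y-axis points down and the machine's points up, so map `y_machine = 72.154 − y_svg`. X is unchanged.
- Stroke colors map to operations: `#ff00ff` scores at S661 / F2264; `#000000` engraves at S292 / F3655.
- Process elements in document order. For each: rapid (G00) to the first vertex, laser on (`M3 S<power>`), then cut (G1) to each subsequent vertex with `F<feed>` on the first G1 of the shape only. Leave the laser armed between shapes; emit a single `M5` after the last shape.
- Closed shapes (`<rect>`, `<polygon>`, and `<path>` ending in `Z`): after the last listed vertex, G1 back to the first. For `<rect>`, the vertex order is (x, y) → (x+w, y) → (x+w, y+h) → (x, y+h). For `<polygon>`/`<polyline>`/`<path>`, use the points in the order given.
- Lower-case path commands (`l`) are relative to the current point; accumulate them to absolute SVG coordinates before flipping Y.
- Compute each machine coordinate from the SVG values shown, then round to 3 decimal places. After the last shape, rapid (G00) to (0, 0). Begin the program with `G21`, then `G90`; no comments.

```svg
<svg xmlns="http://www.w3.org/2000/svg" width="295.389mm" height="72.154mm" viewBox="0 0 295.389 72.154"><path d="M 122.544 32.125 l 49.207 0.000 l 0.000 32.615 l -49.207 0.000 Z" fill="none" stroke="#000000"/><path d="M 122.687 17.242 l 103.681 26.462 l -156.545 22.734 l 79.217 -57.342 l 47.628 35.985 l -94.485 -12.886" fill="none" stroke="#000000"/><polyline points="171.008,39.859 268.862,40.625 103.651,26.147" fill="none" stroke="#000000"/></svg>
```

G21
G90
G00 X122.544 Y40.029
M3 S292
G1 X171.751 Y40.029 F3655
G1 X171.751 Y7.414
G1 X122.544 Y7.414
G1 X122.544 Y40.029
G00 X122.687 Y54.912
M3 S292
G1 X226.368 Y28.450 F3655
G1 X69.823 Y5.716
G1 X149.040 Y63.058
G1 X196.668 Y27.073
G1 X102.183 Y39.959
G00 X171.008 Y32.295
M3 S292
G1 X268.862 Y31.529 F3655
G1 X103.651 Y46.007
M5
G00 X0.000 Y0.000

Since the viewBox matches the mm dimensions, user units are millimetres directly. The only transform is the Y-flip y_m = 72.154 − y_svg.

Shape 1 is a rectangle drawn with `<path>`. Its stroke #000000 means engrave at S292, F3655. After flipping Y the toolpath is (122.544,40.029) → (171.751,40.029) → (171.751,7.414) → (122.544,7.414) → (122.544,40.029), returning to the start.

Shape 2 is a open polyline drawn with `<path>`. Its stroke #000000 means engrave at S292, F3655. After flipping Y the toolpath is (122.687,54.912) → (226.368,28.450) → (69.823,5.716) → (149.040,63.058) → (196.668,27.073) → (102.183,39.959).

Shape 3 is a open polyline drawn with `<polyline>`. Its stroke #000000 means engrave at S292, F3655. After flipping Y the toolpath is (171.008,32.295) → (268.862,31.529) → (103.651,46.007).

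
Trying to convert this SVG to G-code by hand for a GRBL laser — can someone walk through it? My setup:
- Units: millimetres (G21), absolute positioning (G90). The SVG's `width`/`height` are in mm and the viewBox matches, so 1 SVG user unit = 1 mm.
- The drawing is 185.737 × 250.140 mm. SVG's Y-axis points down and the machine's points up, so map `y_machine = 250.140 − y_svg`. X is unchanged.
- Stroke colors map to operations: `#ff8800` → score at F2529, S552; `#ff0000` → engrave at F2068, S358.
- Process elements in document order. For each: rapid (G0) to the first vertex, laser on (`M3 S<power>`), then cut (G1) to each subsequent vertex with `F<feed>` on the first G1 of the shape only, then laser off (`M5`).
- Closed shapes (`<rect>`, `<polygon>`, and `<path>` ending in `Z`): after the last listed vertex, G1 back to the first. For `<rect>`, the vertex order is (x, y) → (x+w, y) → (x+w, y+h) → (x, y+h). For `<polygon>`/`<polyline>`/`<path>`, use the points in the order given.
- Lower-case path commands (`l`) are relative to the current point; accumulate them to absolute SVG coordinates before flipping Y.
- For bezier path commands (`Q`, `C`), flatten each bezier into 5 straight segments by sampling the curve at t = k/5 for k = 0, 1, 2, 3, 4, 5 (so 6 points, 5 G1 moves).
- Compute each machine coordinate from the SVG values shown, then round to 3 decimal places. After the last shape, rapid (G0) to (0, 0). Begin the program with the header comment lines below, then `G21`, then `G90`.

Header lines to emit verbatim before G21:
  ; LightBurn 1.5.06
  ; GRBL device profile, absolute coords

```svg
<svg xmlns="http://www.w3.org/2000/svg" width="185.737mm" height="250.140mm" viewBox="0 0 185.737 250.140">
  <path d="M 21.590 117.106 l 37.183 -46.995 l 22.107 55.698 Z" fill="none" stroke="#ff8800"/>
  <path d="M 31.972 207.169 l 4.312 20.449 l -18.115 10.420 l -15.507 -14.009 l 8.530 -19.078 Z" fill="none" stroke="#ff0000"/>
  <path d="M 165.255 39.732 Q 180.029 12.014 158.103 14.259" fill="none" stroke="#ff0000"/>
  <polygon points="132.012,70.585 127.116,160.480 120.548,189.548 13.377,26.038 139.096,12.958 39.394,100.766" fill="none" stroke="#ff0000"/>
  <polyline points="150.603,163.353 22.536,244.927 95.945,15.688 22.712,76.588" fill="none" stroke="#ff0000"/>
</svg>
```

1 u = 1 mm; y_m = 250.140 − y.

[1] `<path>` regular polygon, #ff8800→score S552 F2529: (21.590,133.034) → (58.773,180.029) → (80.880,124.331) → (21.590,133.034) (closed)

[2] `<path>` regular polygon, #ff0000→engrave S358 F2068: (31.972,42.971) → (36.284,22.522) → (18.169,12.102) → (2.662,26.111) → (11.192,45.189) → (31.972,42.971) (closed)

[3] `<path>` quadratic bezier, #ff0000→engrave S358 F2068: (165.255,210.408) → (169.697,220.297) → (171.202,227.788) → (169.772,232.883) → (165.405,235.580) → (158.103,235.881)

[4] `<polygon>` closed polygon, #ff0000→engrave S358 F2068: (132.012,179.555) → (127.116,89.660) → (120.548,60.592) → (13.377,224.102) → (139.096,237.182) → (39.394,149.374) → (132.012,179.555) (closed)

[5] `<polyline>` open polyline, #ff0000→engrave S358 F2068: (150.603,86.787) → (22.536,5.213) → (95.945,234.452) → (22.712,173.552)

; LightBurn 1.5.06
; GRBL device profile, absolute coords
G21
G90
G0 X21.590 Y133.034
M3 S552
G1 X58.773 Y180.029 F2529
G1 X80.880 Y124.331
G1 X21.590 Y133.034
M5
G0 X31.972 Y42.971
M3 S358
G1 X36.284 Y22.522 F2068
G1 X18.169 Y12.102
G1 X2.662 Y26.111
G1 X11.192 Y45.189
G1 X31.972 Y42.971
M5
G0 X165.255 Y210.408
M3 S358
G1 X169.697 Y220.297 F2068
G1 X171.202 Y227.788
G1 X169.772 Y232.883
G1 X165.405 Y235.580
G1 X158.103 Y235.881
M5
G0 X132.012 Y179.555
M3 S358
G1 X127.116 Y89.660 F2068
G1 X120.548 Y60.592
G1 X13.377 Y224.102
G1 X139.096 Y237.182
G1 X39.394 Y149.374
G1 X132.012 Y179.555
M5
G0 X150.603 Y86.787
M3 S358
G1 X22.536 Y5.213 F2068
G1 X95.945 Y234.452
G1 X22.712 Y173.552
M5
G0 X0.000 Y0.000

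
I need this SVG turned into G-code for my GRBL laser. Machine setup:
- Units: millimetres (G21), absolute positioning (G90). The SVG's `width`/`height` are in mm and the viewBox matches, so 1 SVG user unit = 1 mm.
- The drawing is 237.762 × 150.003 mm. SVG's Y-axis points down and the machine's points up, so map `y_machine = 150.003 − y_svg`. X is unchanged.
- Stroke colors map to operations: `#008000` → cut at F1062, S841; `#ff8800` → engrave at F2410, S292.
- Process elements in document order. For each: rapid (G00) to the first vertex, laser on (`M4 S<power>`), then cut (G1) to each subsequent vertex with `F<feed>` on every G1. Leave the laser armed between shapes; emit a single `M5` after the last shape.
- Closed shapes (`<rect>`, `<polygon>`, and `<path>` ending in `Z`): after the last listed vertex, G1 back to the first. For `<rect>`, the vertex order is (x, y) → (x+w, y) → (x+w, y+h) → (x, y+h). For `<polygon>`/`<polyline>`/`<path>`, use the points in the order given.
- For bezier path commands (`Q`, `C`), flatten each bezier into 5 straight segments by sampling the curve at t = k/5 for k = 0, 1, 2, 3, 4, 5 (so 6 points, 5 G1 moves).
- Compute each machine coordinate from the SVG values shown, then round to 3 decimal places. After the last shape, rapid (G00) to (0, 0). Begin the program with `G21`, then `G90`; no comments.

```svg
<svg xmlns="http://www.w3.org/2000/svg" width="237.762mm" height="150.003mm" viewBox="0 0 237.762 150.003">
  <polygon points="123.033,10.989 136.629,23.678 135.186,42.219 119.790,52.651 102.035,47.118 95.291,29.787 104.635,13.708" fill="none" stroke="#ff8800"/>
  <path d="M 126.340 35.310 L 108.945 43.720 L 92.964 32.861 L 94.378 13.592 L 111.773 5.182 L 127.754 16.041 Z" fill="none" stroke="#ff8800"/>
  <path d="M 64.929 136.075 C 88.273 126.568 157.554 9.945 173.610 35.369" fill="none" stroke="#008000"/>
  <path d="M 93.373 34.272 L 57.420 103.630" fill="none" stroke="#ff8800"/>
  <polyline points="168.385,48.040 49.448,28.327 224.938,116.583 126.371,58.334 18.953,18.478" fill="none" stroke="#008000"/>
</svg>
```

viewBox `0 0 237.762 150.003` with mm width/height → 1 unit = 1 mm. Flip: y_m = 150.003 − y_svg.

**Shape 1** — `<polygon>` regular polygon, stroke `#ff8800` → engrave (S292, F2410). Machine vertices: (123.033,139.014) → (136.629,126.325) → (135.186,107.784) → (119.790,97.352) → (102.035,102.885) → (95.291,120.216) → (104.635,136.295) → (123.033,139.014). Closed: final G1 returns to the first vertex.

**Shape 2** — `<path>` regular polygon, stroke `#ff8800` → engrave (S292, F2410). Machine vertices: (126.340,114.693) → (108.945,106.283) → (92.964,117.142) → (94.378,136.411) → (111.773,144.821) → (127.754,133.962) → (126.340,114.693). Closed: final G1 returns to the first vertex.

**Shape 3** — `<path>` cubic bezier, stroke `#008000` → cut (S841, F1062). Control points (SVG): P0=(64.929,136.075), P1=(88.273,126.568), P2=(157.554,9.945), P3=(173.610,35.369); sampled at t=k/5. Machine vertices: (64.929,13.928) → (83.655,30.493) → (108.645,60.806) → (135.141,92.907) → (158.383,114.836) → (173.610,114.634). Open path.

**Shape 4** — `<path>` line segment, stroke `#ff8800` → engrave (S292, F2410). Machine vertices: (93.373,115.731) → (57.420,46.373). Open path.

**Shape 5** — `<polyline>` open polyline, stroke `#008000` → cut (S841, F1062). Machine vertices: (168.385,101.963) → (49.448,121.676) → (224.938,33.420) → (126.371,91.669) → (18.953,131.525). Open path.

G21
G90
G00 X123.033 Y139.014
M4 S292
G1 X136.629 Y126.325 F2410
G1 X135.186 Y107.784 F2410
G1 X119.790 Y97.352 F2410
G1 X102.035 Y102.885 F2410
G1 X95.291 Y120.216 F2410
G1 X104.635 Y136.295 F2410
G1 X123.033 Y139.014 F2410
G00 X126.340 Y114.693
M4 S292
G1 X108.945 Y106.283 F2410
G1 X92.964 Y117.142 F2410
G1 X94.378 Y136.411 F2410
G1 X111.773 Y144.821 F2410
G1 X127.754 Y133.962 F2410
G1 X126.340 Y114.693 F2410
G00 X64.929 Y13.928
M4 S841
G1 X83.655 Y30.493 F1062
G1 X108.645 Y60.806 F1062
G1 X135.141 Y92.907 F1062
G1 X158.383 Y114.836 F1062
G1 X173.610 Y114.634 F1062
G00 X93.373 Y115.731
M4 S292
G1 X57.420 Y46.373 F2410
G00 X168.385 Y101.963
M4 S841
G1 X49.448 Y121.676 F1062
G1 X224.938 Y33.420 F1062
G1 X126.371 Y91.669 F1062
G1 X18.953 Y131.525 F1062
M5
G00 X0.000 Y0.000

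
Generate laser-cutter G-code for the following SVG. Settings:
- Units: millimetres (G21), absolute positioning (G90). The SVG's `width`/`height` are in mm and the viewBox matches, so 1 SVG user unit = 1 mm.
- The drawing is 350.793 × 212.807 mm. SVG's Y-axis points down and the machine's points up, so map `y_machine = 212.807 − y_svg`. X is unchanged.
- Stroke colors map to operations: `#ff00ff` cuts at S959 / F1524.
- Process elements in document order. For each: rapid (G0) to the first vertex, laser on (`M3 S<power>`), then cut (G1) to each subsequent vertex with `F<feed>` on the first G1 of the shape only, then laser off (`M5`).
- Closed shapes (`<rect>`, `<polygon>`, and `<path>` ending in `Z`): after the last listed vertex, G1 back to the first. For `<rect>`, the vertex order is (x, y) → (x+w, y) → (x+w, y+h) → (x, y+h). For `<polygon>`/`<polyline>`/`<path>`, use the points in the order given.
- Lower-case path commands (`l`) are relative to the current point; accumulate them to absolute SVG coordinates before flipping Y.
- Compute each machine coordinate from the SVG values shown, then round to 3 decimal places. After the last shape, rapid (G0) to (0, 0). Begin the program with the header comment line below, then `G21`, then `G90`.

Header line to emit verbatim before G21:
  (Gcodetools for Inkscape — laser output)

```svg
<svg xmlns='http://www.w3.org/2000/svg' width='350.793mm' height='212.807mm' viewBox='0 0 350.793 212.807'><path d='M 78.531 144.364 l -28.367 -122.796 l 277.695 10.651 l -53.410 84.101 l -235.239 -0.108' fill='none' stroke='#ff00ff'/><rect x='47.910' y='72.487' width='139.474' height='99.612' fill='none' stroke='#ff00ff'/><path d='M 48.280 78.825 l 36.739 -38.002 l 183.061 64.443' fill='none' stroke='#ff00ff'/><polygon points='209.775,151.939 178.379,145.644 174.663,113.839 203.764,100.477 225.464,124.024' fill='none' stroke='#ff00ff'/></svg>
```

viewBox `0 0 350.793 212.807` with mm width/height → 1 unit = 1 mm. Flip: y_m = 212.807 − y_svg.

**Shape 1** — `<path>` open polyline, stroke `#ff00ff` → cut (S959, F1524). Machine vertices: (78.531,68.443) → (50.164,191.239) → (327.859,180.588) → (274.449,96.487) → (39.210,96.595). Open path.

**Shape 2** — `<rect>` rectangle, stroke `#ff00ff` → cut (S959, F1524). Machine vertices: (47.910,140.320) → (187.384,140.320) → (187.384,40.708) → (47.910,40.708) → (47.910,140.320). Closed: final G1 returns to the first vertex.

**Shape 3** — `<path>` open polyline, stroke `#ff00ff` → cut (S959, F1524). Machine vertices: (48.280,133.982) → (85.019,171.984) → (268.080,107.541). Open path.

**Shape 4** — `<polygon>` regular polygon, stroke `#ff00ff` → cut (S959, F1524). Machine vertices: (209.775,60.868) → (178.379,67.163) → (174.663,98.968) → (203.764,112.330) → (225.464,88.783) → (209.775,60.868). Closed: final G1 returns to the first vertex.

(Gcodetools for Inkscape — laser output)
G21
G90
G0 X78.531 Y68.443
M3 S959
G1 X50.164 Y191.239 F1524
G1 X327.859 Y180.588
G1 X274.449 Y96.487
G1 X39.210 Y96.595
M5
G0 X47.910 Y140.320
M3 S959
G1 X187.384 Y140.320 F1524
G1 X187.384 Y40.708
G1 X47.910 Y40.708
G1 X47.910 Y140.320
M5
G0 X48.280 Y133.982
M3 S959
G1 X85.019 Y171.984 F1524
G1 X268.080 Y107.541
M5
G0 X209.775 Y60.868
M3 S959
G1 X178.379 Y67.163 F1524
G1 X174.663 Y98.968
G1 X203.764 Y112.330
G1 X225.464 Y88.783
G1 X209.775 Y60.868
M5
G0 X0.000 Y0.000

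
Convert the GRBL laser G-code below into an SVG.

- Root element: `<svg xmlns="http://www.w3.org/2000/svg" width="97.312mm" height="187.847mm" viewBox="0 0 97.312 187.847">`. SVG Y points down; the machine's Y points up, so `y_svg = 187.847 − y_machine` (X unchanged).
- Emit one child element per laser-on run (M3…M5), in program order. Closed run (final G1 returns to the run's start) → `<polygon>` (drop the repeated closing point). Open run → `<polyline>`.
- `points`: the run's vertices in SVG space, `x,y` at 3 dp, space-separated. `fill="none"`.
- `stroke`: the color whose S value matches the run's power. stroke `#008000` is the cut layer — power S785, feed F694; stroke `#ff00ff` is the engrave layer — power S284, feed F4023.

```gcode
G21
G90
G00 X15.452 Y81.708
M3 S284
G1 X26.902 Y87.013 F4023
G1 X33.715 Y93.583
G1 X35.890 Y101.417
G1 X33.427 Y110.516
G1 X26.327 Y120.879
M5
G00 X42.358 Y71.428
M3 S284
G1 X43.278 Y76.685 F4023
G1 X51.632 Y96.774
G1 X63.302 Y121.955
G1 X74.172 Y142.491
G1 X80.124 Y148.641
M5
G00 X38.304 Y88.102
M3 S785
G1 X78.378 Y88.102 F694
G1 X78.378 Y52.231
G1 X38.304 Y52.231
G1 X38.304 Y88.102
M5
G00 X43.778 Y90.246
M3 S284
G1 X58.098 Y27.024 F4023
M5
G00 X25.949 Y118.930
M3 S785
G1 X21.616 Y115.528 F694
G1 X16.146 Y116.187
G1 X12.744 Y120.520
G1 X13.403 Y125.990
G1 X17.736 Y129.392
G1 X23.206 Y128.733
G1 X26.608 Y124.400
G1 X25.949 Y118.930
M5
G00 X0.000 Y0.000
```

<svg xmlns="http://www.w3.org/2000/svg" width="97.312mm" height="187.847mm" viewBox="0 0 97.312 187.847">
  <polyline points="15.452,106.139 26.902,100.834 33.715,94.264 35.890,86.430 33.427,77.331 26.327,66.968" fill="none" stroke="#ff00ff"/>
  <polyline points="42.358,116.419 43.278,111.162 51.632,91.073 63.302,65.892 74.172,45.356 80.124,39.206" fill="none" stroke="#ff00ff"/>
  <polygon points="38.304,99.745 78.378,99.745 78.378,135.616 38.304,135.616" fill="none" stroke="#008000"/>
  <polyline points="43.778,97.601 58.098,160.823" fill="none" stroke="#ff00ff"/>
  <polygon points="25.949,68.917 21.616,72.319 16.146,71.660 12.744,67.327 13.403,61.857 17.736,58.455 23.206,59.114 26.608,63.447" fill="none" stroke="#008000"/>
</svg>

Machine Y-up, SVG Y-down with viewBox height 187.847, so y_svg = 187.847 − y_machine; X carries over.

Run 1: S284 ⇒ engrave layer `#ff00ff`. The run is open, so emit a `<polyline>` with points (Y-flipped): 15.452,106.139 26.902,100.834 33.715,94.264 35.890,86.430 33.427,77.331 26.327,66.968.

Run 2: power S284 maps to stroke `#ff00ff` (engrave). The run is open, so emit a `<polyline>` with points (Y-flipped): 42.358,116.419 43.278,111.162 51.632,91.073 63.302,65.892 74.172,45.356 80.124,39.206.

Run 3: the run's S785 means `#008000` (cut). The run returns to its start, so emit a `<polygon>` with points (Y-flipped): 38.304,99.745 78.378,99.745 78.378,135.616 38.304,135.616.

Run 4: power S284 maps to stroke `#ff00ff` (engrave). The run is open, so emit a `<polyline>` with points (Y-flipped): 43.778,97.601 58.098,160.823.

Run 5: S785 ⇒ cut layer `#008000`. The run returns to its start, so emit a `<polygon>` with points (Y-flipped): 25.949,68.917 21.616,72.319 16.146,71.660 12.744,67.327 13.403,61.857 17.736,58.455 23.206,59.114 26.608,63.447.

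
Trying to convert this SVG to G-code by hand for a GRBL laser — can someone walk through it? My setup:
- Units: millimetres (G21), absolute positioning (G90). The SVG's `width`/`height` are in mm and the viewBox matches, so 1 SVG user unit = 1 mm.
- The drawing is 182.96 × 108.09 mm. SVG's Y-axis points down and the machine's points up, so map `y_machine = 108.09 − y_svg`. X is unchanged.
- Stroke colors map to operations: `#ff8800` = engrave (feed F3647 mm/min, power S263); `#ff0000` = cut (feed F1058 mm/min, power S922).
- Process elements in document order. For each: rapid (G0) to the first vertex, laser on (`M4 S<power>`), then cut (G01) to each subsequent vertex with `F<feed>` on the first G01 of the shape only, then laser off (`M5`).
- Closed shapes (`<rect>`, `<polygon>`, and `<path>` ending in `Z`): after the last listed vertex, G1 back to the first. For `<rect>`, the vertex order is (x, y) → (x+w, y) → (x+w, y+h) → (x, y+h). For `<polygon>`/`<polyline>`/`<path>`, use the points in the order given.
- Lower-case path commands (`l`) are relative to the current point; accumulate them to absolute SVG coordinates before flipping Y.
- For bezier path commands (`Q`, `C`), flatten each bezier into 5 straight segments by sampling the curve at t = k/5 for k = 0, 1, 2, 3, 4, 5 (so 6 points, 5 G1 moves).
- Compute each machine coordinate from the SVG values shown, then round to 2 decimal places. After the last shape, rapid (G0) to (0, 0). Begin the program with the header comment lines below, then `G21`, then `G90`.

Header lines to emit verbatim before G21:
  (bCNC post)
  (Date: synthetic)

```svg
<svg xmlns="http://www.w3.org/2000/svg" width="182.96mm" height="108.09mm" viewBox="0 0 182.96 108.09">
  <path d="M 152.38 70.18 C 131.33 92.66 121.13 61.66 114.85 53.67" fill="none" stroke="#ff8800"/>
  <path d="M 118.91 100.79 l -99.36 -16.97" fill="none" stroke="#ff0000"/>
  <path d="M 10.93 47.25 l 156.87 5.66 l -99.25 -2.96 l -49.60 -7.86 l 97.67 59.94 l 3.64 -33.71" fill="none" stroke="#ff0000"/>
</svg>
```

viewBox `0 0 182.96 108.09` with mm width/height → 1 unit = 1 mm. Flip: y_m = 108.09 − y_svg.

**Shape 1** — `<path>` cubic bezier, stroke `#ff8800` → engrave (S263, F3647). Control points (SVG): P0=(152.38,70.18), P1=(131.33,92.66), P2=(121.13,61.66), P3=(114.85,53.67); sampled at t=k/5. Machine vertices: (152.38,37.91) → (141.00,30.23) → (131.88,31.71) → (124.71,38.68) → (119.14,47.48) → (114.85,54.42). Open path.

**Shape 2** — `<path>` line segment, stroke `#ff0000` → cut (S922, F1058). Machine vertices: (118.91,7.30) → (19.55,24.27). Open path.

**Shape 3** — `<path>` open polyline, stroke `#ff0000` → cut (S922, F1058). Machine vertices: (10.93,60.84) → (167.80,55.18) → (68.55,58.14) → (18.95,66.00) → (116.62,6.06) → (120.26,39.77). Open path.

(bCNC post)
(Date: synthetic)
G21
G90
G0 X152.38 Y37.91
M4 S263
G01 X141.00 Y30.23 F3647
G01 X131.88 Y31.71
G01 X124.71 Y38.68
G01 X119.14 Y47.48
G01 X114.85 Y54.42
M5
G0 X118.91 Y7.30
M4 S922
G01 X19.55 Y24.27 F1058
M5
G0 X10.93 Y60.84
M4 S922
G01 X167.80 Y55.18 F1058
G01 X68.55 Y58.14
G01 X18.95 Y66.00
G01 X116.62 Y6.06
G01 X120.26 Y39.77
M5
G0 X0.00 Y0.00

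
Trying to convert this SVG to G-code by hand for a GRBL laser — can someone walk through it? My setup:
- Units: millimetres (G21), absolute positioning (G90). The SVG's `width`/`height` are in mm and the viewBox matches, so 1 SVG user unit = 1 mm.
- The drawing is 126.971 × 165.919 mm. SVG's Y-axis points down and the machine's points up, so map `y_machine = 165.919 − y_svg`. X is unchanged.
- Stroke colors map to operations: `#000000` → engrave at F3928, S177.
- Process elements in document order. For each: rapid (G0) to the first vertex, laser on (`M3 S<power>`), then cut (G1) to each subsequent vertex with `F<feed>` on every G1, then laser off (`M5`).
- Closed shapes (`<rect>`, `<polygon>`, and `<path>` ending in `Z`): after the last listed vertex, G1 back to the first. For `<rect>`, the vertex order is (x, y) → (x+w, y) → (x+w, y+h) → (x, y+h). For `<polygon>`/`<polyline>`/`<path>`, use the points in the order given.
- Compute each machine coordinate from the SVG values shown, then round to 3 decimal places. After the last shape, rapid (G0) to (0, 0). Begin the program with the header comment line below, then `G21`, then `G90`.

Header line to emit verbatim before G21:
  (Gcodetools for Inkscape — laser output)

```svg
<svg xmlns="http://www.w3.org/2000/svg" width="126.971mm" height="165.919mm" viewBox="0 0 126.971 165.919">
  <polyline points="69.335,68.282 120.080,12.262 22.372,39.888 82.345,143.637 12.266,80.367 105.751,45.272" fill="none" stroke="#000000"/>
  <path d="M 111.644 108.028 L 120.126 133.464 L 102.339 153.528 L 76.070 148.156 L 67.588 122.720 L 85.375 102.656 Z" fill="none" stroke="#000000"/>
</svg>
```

1 u = 1 mm; y_m = 165.919 − y.

[1] `<polyline>` open polyline, #000000→engrave S177 F3928: (69.335,97.637) → (120.080,153.657) → (22.372,126.031) → (82.345,22.282) → (12.266,85.552) → (105.751,120.647)

[2] `<path>` regular polygon, #000000→engrave S177 F3928: (111.644,57.891) → (120.126,32.455) → (102.339,12.391) → (76.070,17.763) → (67.588,43.199) → (85.375,63.263) → (111.644,57.891) (closed)

(Gcodetools for Inkscape — laser output)
G21
G90
G0 X69.335 Y97.637
M3 S177
G1 X120.080 Y153.657 F3928
G1 X22.372 Y126.031 F3928
G1 X82.345 Y22.282 F3928
G1 X12.266 Y85.552 F3928
G1 X105.751 Y120.647 F3928
M5
G0 X111.644 Y57.891
M3 S177
G1 X120.126 Y32.455 F3928
G1 X102.339 Y12.391 F3928
G1 X76.070 Y17.763 F3928
G1 X67.588 Y43.199 F3928
G1 X85.375 Y63.263 F3928
G1 X111.644 Y57.891 F3928
M5
G0 X0.000 Y0.000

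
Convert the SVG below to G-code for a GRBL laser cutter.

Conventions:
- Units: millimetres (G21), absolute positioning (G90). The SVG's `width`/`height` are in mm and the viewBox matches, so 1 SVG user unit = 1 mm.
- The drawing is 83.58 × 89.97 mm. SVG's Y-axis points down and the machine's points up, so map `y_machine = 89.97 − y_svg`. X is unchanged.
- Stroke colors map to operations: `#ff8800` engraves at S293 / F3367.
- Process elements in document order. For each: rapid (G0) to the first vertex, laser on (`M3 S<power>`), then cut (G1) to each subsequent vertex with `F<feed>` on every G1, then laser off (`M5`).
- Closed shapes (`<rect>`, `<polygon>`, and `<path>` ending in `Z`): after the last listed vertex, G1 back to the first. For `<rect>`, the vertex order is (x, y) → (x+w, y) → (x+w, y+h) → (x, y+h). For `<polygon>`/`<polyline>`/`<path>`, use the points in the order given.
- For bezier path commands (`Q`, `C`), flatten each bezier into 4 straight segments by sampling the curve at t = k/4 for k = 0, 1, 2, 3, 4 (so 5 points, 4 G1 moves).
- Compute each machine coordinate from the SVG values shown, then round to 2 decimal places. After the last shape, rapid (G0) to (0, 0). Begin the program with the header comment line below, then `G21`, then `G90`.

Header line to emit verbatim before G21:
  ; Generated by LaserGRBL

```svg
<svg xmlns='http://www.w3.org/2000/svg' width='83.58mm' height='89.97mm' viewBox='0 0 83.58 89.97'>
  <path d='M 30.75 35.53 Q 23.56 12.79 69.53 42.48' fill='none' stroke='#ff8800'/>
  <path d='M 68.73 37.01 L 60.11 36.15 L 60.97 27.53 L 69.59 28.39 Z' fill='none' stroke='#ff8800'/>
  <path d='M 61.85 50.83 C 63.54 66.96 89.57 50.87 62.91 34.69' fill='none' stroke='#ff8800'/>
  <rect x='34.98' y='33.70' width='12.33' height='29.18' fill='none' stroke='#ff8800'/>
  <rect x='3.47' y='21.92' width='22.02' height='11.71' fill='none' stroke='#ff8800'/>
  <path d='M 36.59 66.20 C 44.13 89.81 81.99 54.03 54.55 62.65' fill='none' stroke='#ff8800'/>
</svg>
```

1 u = 1 mm; y_m = 89.97 − y.

[1] `<path>` quadratic bezier, #ff8800→engrave S293 F3367: (30.75,54.44) → (30.48,62.53) → (36.85,64.07) → (49.87,59.06) → (69.53,47.49)

[2] `<path>` regular polygon, #ff8800→engrave S293 F3367: (68.73,52.96) → (60.11,53.82) → (60.97,62.44) → (69.59,61.58) → (68.73,52.96) (closed)

[3] `<path>` cubic bezier, #ff8800→engrave S293 F3367: (61.85,39.14) → (66.48,32.58) → (73.01,35.09) → (74.23,43.66) → (62.91,55.28)

[4] `<rect>` rectangle, #ff8800→engrave S293 F3367: (34.98,56.27) → (47.31,56.27) → (47.31,27.09) → (34.98,27.09) → (34.98,56.27) (closed)

[5] `<rect>` rectangle, #ff8800→engrave S293 F3367: (3.47,68.05) → (25.49,68.05) → (25.49,56.34) → (3.47,56.34) → (3.47,68.05) (closed)

[6] `<path>` cubic bezier, #ff8800→engrave S293 F3367: (36.59,23.77) → (46.44,15.58) → (58.69,19.92) → (64.38,27.08) → (54.55,27.32)

; Generated by LaserGRBL
G21
G90
G0 X30.75 Y54.44
M3 S293
G1 X30.48 Y62.53 F3367
G1 X36.85 Y64.07 F3367
G1 X49.87 Y59.06 F3367
G1 X69.53 Y47.49 F3367
M5
G0 X68.73 Y52.96
M3 S293
G1 X60.11 Y53.82 F3367
G1 X60.97 Y62.44 F3367
G1 X69.59 Y61.58 F3367
G1 X68.73 Y52.96 F3367
M5
G0 X61.85 Y39.14
M3 S293
G1 X66.48 Y32.58 F3367
G1 X73.01 Y35.09 F3367
G1 X74.23 Y43.66 F3367
G1 X62.91 Y55.28 F3367
M5
G0 X34.98 Y56.27
M3 S293
G1 X47.31 Y56.27 F3367
G1 X47.31 Y27.09 F3367
G1 X34.98 Y27.09 F3367
G1 X34.98 Y56.27 F3367
M5
G0 X3.47 Y68.05
M3 S293
G1 X25.49 Y68.05 F3367
G1 X25.49 Y56.34 F3367
G1 X3.47 Y56.34 F3367
G1 X3.47 Y68.05 F3367
M5
G0 X36.59 Y23.77
M3 S293
G1 X46.44 Y15.58 F3367
G1 X58.69 Y19.92 F3367
G1 X64.38 Y27.08 F3367
G1 X54.55 Y27.32 F3367
M5
G0 X0.00 Y0.00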